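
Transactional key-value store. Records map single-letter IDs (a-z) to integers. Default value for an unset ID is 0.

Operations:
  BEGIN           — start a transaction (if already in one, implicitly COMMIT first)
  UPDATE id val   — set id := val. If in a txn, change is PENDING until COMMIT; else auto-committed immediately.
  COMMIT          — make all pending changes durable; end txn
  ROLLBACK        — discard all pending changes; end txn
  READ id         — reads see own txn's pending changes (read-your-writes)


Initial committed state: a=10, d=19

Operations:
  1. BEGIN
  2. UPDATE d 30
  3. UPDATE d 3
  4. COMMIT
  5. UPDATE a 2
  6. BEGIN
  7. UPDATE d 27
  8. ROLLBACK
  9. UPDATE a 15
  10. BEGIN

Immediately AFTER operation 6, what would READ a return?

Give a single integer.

Initial committed: {a=10, d=19}
Op 1: BEGIN: in_txn=True, pending={}
Op 2: UPDATE d=30 (pending; pending now {d=30})
Op 3: UPDATE d=3 (pending; pending now {d=3})
Op 4: COMMIT: merged ['d'] into committed; committed now {a=10, d=3}
Op 5: UPDATE a=2 (auto-commit; committed a=2)
Op 6: BEGIN: in_txn=True, pending={}
After op 6: visible(a) = 2 (pending={}, committed={a=2, d=3})

Answer: 2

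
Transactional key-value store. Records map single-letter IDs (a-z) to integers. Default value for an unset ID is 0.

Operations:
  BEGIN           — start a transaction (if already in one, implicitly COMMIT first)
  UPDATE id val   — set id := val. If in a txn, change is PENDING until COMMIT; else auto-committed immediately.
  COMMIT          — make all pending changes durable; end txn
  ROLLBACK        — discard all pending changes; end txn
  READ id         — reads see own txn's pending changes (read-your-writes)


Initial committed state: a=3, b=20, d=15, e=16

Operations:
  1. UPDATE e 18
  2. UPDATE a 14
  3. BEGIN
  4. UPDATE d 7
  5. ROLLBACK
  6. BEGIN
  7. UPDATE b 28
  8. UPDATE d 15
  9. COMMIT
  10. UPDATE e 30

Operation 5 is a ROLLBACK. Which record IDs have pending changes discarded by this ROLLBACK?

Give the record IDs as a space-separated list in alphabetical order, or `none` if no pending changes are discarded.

Answer: d

Derivation:
Initial committed: {a=3, b=20, d=15, e=16}
Op 1: UPDATE e=18 (auto-commit; committed e=18)
Op 2: UPDATE a=14 (auto-commit; committed a=14)
Op 3: BEGIN: in_txn=True, pending={}
Op 4: UPDATE d=7 (pending; pending now {d=7})
Op 5: ROLLBACK: discarded pending ['d']; in_txn=False
Op 6: BEGIN: in_txn=True, pending={}
Op 7: UPDATE b=28 (pending; pending now {b=28})
Op 8: UPDATE d=15 (pending; pending now {b=28, d=15})
Op 9: COMMIT: merged ['b', 'd'] into committed; committed now {a=14, b=28, d=15, e=18}
Op 10: UPDATE e=30 (auto-commit; committed e=30)
ROLLBACK at op 5 discards: ['d']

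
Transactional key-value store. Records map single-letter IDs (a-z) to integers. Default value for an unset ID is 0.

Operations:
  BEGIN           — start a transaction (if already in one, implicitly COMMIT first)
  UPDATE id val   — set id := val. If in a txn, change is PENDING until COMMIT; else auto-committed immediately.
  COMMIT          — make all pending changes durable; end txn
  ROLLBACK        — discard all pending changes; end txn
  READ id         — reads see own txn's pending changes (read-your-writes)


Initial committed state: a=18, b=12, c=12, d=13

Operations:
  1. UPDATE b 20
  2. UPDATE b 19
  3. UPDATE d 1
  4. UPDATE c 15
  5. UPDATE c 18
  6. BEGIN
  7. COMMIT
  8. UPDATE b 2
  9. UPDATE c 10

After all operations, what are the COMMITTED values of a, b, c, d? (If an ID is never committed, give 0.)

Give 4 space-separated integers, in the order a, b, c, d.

Answer: 18 2 10 1

Derivation:
Initial committed: {a=18, b=12, c=12, d=13}
Op 1: UPDATE b=20 (auto-commit; committed b=20)
Op 2: UPDATE b=19 (auto-commit; committed b=19)
Op 3: UPDATE d=1 (auto-commit; committed d=1)
Op 4: UPDATE c=15 (auto-commit; committed c=15)
Op 5: UPDATE c=18 (auto-commit; committed c=18)
Op 6: BEGIN: in_txn=True, pending={}
Op 7: COMMIT: merged [] into committed; committed now {a=18, b=19, c=18, d=1}
Op 8: UPDATE b=2 (auto-commit; committed b=2)
Op 9: UPDATE c=10 (auto-commit; committed c=10)
Final committed: {a=18, b=2, c=10, d=1}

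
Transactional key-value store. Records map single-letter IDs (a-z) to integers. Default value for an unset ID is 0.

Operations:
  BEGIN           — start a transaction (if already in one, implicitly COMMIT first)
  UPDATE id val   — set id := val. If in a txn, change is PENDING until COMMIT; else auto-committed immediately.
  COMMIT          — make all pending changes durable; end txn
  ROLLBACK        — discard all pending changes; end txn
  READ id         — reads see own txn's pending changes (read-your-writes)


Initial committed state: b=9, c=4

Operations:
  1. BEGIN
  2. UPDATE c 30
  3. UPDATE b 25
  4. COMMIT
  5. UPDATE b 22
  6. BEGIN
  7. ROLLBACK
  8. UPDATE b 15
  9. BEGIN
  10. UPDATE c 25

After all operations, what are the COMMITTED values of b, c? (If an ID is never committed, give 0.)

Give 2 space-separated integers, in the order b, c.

Initial committed: {b=9, c=4}
Op 1: BEGIN: in_txn=True, pending={}
Op 2: UPDATE c=30 (pending; pending now {c=30})
Op 3: UPDATE b=25 (pending; pending now {b=25, c=30})
Op 4: COMMIT: merged ['b', 'c'] into committed; committed now {b=25, c=30}
Op 5: UPDATE b=22 (auto-commit; committed b=22)
Op 6: BEGIN: in_txn=True, pending={}
Op 7: ROLLBACK: discarded pending []; in_txn=False
Op 8: UPDATE b=15 (auto-commit; committed b=15)
Op 9: BEGIN: in_txn=True, pending={}
Op 10: UPDATE c=25 (pending; pending now {c=25})
Final committed: {b=15, c=30}

Answer: 15 30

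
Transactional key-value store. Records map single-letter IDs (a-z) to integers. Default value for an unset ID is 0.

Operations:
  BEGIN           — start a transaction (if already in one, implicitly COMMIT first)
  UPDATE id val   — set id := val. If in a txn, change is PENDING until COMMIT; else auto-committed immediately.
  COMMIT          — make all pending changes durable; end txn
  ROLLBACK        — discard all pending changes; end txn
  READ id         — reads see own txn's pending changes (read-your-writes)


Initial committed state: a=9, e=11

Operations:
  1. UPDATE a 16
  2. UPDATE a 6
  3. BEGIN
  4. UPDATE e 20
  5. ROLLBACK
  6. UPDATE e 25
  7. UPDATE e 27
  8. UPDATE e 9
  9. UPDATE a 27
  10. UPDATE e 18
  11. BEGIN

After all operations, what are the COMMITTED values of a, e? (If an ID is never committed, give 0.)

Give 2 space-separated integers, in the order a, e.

Answer: 27 18

Derivation:
Initial committed: {a=9, e=11}
Op 1: UPDATE a=16 (auto-commit; committed a=16)
Op 2: UPDATE a=6 (auto-commit; committed a=6)
Op 3: BEGIN: in_txn=True, pending={}
Op 4: UPDATE e=20 (pending; pending now {e=20})
Op 5: ROLLBACK: discarded pending ['e']; in_txn=False
Op 6: UPDATE e=25 (auto-commit; committed e=25)
Op 7: UPDATE e=27 (auto-commit; committed e=27)
Op 8: UPDATE e=9 (auto-commit; committed e=9)
Op 9: UPDATE a=27 (auto-commit; committed a=27)
Op 10: UPDATE e=18 (auto-commit; committed e=18)
Op 11: BEGIN: in_txn=True, pending={}
Final committed: {a=27, e=18}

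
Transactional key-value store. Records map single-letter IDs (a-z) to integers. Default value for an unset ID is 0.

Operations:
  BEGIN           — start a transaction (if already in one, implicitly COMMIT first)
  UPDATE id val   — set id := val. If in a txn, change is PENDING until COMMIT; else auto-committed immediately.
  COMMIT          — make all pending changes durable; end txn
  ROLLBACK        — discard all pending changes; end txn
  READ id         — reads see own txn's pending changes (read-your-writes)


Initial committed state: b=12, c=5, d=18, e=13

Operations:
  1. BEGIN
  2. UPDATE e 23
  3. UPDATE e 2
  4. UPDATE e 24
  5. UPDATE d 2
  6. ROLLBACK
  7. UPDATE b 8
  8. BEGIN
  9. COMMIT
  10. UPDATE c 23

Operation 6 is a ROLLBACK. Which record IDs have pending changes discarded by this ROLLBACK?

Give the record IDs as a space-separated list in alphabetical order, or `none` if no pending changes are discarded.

Initial committed: {b=12, c=5, d=18, e=13}
Op 1: BEGIN: in_txn=True, pending={}
Op 2: UPDATE e=23 (pending; pending now {e=23})
Op 3: UPDATE e=2 (pending; pending now {e=2})
Op 4: UPDATE e=24 (pending; pending now {e=24})
Op 5: UPDATE d=2 (pending; pending now {d=2, e=24})
Op 6: ROLLBACK: discarded pending ['d', 'e']; in_txn=False
Op 7: UPDATE b=8 (auto-commit; committed b=8)
Op 8: BEGIN: in_txn=True, pending={}
Op 9: COMMIT: merged [] into committed; committed now {b=8, c=5, d=18, e=13}
Op 10: UPDATE c=23 (auto-commit; committed c=23)
ROLLBACK at op 6 discards: ['d', 'e']

Answer: d e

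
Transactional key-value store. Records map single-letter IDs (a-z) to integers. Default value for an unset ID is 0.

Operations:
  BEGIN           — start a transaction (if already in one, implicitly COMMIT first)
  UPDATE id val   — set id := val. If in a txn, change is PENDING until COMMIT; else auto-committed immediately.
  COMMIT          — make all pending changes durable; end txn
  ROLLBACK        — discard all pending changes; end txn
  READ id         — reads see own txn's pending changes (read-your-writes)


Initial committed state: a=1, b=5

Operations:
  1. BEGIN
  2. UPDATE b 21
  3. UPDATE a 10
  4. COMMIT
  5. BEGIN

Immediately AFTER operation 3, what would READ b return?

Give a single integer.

Initial committed: {a=1, b=5}
Op 1: BEGIN: in_txn=True, pending={}
Op 2: UPDATE b=21 (pending; pending now {b=21})
Op 3: UPDATE a=10 (pending; pending now {a=10, b=21})
After op 3: visible(b) = 21 (pending={a=10, b=21}, committed={a=1, b=5})

Answer: 21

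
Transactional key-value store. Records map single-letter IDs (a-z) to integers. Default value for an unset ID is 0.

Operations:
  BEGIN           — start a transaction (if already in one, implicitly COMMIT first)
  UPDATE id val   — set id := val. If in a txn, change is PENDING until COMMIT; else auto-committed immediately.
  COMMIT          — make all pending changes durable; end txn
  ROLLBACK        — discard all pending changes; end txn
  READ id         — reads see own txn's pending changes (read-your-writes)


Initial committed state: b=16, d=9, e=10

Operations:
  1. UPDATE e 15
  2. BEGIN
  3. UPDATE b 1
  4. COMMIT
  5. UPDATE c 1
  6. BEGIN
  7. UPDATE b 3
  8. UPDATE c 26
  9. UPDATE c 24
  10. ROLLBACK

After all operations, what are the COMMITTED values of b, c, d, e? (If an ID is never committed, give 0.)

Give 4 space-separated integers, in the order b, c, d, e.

Initial committed: {b=16, d=9, e=10}
Op 1: UPDATE e=15 (auto-commit; committed e=15)
Op 2: BEGIN: in_txn=True, pending={}
Op 3: UPDATE b=1 (pending; pending now {b=1})
Op 4: COMMIT: merged ['b'] into committed; committed now {b=1, d=9, e=15}
Op 5: UPDATE c=1 (auto-commit; committed c=1)
Op 6: BEGIN: in_txn=True, pending={}
Op 7: UPDATE b=3 (pending; pending now {b=3})
Op 8: UPDATE c=26 (pending; pending now {b=3, c=26})
Op 9: UPDATE c=24 (pending; pending now {b=3, c=24})
Op 10: ROLLBACK: discarded pending ['b', 'c']; in_txn=False
Final committed: {b=1, c=1, d=9, e=15}

Answer: 1 1 9 15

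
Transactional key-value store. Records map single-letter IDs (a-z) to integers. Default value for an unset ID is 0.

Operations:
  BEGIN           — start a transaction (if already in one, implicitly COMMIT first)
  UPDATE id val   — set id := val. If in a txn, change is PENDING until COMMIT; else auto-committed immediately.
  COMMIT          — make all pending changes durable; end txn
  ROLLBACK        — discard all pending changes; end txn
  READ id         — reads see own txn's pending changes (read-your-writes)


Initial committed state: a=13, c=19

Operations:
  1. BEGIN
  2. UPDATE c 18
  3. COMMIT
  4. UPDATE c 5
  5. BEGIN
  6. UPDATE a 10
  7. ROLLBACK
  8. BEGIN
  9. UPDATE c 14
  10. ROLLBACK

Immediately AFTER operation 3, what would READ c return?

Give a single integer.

Answer: 18

Derivation:
Initial committed: {a=13, c=19}
Op 1: BEGIN: in_txn=True, pending={}
Op 2: UPDATE c=18 (pending; pending now {c=18})
Op 3: COMMIT: merged ['c'] into committed; committed now {a=13, c=18}
After op 3: visible(c) = 18 (pending={}, committed={a=13, c=18})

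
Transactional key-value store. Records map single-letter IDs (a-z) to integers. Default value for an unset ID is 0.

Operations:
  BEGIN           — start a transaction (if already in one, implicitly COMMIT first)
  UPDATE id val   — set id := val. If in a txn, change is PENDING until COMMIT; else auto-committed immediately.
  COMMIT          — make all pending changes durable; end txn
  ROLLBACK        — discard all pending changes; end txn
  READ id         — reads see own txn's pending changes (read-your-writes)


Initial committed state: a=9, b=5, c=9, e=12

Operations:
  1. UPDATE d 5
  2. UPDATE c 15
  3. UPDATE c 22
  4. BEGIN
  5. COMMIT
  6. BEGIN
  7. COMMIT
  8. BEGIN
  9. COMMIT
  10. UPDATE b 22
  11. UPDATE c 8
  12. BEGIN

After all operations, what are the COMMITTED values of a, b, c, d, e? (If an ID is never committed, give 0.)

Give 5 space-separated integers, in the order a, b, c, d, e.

Answer: 9 22 8 5 12

Derivation:
Initial committed: {a=9, b=5, c=9, e=12}
Op 1: UPDATE d=5 (auto-commit; committed d=5)
Op 2: UPDATE c=15 (auto-commit; committed c=15)
Op 3: UPDATE c=22 (auto-commit; committed c=22)
Op 4: BEGIN: in_txn=True, pending={}
Op 5: COMMIT: merged [] into committed; committed now {a=9, b=5, c=22, d=5, e=12}
Op 6: BEGIN: in_txn=True, pending={}
Op 7: COMMIT: merged [] into committed; committed now {a=9, b=5, c=22, d=5, e=12}
Op 8: BEGIN: in_txn=True, pending={}
Op 9: COMMIT: merged [] into committed; committed now {a=9, b=5, c=22, d=5, e=12}
Op 10: UPDATE b=22 (auto-commit; committed b=22)
Op 11: UPDATE c=8 (auto-commit; committed c=8)
Op 12: BEGIN: in_txn=True, pending={}
Final committed: {a=9, b=22, c=8, d=5, e=12}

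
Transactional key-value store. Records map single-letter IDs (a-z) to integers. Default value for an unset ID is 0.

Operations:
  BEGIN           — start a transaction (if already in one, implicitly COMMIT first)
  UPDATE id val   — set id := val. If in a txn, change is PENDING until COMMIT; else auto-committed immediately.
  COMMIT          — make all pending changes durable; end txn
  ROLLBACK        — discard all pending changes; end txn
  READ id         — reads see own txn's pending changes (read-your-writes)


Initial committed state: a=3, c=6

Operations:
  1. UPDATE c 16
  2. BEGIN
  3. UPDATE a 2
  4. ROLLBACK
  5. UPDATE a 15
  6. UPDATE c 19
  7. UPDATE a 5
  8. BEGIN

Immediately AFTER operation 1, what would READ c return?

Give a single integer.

Initial committed: {a=3, c=6}
Op 1: UPDATE c=16 (auto-commit; committed c=16)
After op 1: visible(c) = 16 (pending={}, committed={a=3, c=16})

Answer: 16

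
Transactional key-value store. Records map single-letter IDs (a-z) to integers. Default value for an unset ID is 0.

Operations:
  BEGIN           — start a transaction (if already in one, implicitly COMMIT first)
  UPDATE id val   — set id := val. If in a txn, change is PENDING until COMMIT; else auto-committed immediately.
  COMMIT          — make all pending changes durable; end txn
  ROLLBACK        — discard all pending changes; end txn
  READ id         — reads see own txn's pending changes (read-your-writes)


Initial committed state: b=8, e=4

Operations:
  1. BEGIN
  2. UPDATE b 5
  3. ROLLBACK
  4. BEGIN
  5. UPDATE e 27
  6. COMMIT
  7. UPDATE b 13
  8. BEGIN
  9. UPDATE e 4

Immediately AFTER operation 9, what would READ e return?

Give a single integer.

Initial committed: {b=8, e=4}
Op 1: BEGIN: in_txn=True, pending={}
Op 2: UPDATE b=5 (pending; pending now {b=5})
Op 3: ROLLBACK: discarded pending ['b']; in_txn=False
Op 4: BEGIN: in_txn=True, pending={}
Op 5: UPDATE e=27 (pending; pending now {e=27})
Op 6: COMMIT: merged ['e'] into committed; committed now {b=8, e=27}
Op 7: UPDATE b=13 (auto-commit; committed b=13)
Op 8: BEGIN: in_txn=True, pending={}
Op 9: UPDATE e=4 (pending; pending now {e=4})
After op 9: visible(e) = 4 (pending={e=4}, committed={b=13, e=27})

Answer: 4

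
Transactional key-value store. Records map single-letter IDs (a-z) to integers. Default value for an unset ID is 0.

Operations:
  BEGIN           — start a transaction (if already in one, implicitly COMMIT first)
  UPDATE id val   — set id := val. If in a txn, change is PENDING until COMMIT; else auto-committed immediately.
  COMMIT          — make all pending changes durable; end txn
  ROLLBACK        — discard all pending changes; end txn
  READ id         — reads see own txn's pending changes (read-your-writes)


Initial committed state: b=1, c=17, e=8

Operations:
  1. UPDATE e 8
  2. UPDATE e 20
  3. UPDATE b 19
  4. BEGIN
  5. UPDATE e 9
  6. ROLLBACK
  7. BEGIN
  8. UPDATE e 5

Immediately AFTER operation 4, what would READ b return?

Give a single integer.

Answer: 19

Derivation:
Initial committed: {b=1, c=17, e=8}
Op 1: UPDATE e=8 (auto-commit; committed e=8)
Op 2: UPDATE e=20 (auto-commit; committed e=20)
Op 3: UPDATE b=19 (auto-commit; committed b=19)
Op 4: BEGIN: in_txn=True, pending={}
After op 4: visible(b) = 19 (pending={}, committed={b=19, c=17, e=20})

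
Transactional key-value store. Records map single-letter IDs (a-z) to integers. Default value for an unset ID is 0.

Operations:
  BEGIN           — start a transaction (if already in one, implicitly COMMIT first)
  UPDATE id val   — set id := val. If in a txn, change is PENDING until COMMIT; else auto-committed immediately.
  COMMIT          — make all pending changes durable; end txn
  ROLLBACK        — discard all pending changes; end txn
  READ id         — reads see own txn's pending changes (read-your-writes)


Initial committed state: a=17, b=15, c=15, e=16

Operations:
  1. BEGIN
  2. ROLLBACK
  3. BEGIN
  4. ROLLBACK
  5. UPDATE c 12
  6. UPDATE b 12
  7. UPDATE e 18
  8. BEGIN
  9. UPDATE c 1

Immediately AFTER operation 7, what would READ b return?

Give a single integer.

Initial committed: {a=17, b=15, c=15, e=16}
Op 1: BEGIN: in_txn=True, pending={}
Op 2: ROLLBACK: discarded pending []; in_txn=False
Op 3: BEGIN: in_txn=True, pending={}
Op 4: ROLLBACK: discarded pending []; in_txn=False
Op 5: UPDATE c=12 (auto-commit; committed c=12)
Op 6: UPDATE b=12 (auto-commit; committed b=12)
Op 7: UPDATE e=18 (auto-commit; committed e=18)
After op 7: visible(b) = 12 (pending={}, committed={a=17, b=12, c=12, e=18})

Answer: 12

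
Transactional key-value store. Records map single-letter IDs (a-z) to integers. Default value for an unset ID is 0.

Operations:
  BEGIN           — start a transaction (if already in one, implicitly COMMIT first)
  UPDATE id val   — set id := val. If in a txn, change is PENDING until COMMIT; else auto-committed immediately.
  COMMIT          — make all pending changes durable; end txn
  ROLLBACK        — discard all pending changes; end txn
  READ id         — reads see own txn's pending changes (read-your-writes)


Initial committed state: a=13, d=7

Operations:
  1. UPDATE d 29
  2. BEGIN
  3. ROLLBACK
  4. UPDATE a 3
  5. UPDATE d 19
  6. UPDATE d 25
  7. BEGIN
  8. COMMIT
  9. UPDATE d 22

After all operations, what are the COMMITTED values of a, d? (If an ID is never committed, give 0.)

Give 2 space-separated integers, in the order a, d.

Answer: 3 22

Derivation:
Initial committed: {a=13, d=7}
Op 1: UPDATE d=29 (auto-commit; committed d=29)
Op 2: BEGIN: in_txn=True, pending={}
Op 3: ROLLBACK: discarded pending []; in_txn=False
Op 4: UPDATE a=3 (auto-commit; committed a=3)
Op 5: UPDATE d=19 (auto-commit; committed d=19)
Op 6: UPDATE d=25 (auto-commit; committed d=25)
Op 7: BEGIN: in_txn=True, pending={}
Op 8: COMMIT: merged [] into committed; committed now {a=3, d=25}
Op 9: UPDATE d=22 (auto-commit; committed d=22)
Final committed: {a=3, d=22}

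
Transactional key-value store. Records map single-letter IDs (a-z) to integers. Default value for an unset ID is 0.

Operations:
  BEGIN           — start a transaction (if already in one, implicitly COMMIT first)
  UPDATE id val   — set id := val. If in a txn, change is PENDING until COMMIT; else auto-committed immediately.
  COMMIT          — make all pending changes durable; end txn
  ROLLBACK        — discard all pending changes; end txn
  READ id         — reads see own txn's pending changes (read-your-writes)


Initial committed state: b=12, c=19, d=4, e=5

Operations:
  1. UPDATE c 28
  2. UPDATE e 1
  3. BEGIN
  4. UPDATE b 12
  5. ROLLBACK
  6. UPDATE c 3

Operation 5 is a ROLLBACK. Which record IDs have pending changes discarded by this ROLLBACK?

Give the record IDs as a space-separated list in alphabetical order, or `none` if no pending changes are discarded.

Answer: b

Derivation:
Initial committed: {b=12, c=19, d=4, e=5}
Op 1: UPDATE c=28 (auto-commit; committed c=28)
Op 2: UPDATE e=1 (auto-commit; committed e=1)
Op 3: BEGIN: in_txn=True, pending={}
Op 4: UPDATE b=12 (pending; pending now {b=12})
Op 5: ROLLBACK: discarded pending ['b']; in_txn=False
Op 6: UPDATE c=3 (auto-commit; committed c=3)
ROLLBACK at op 5 discards: ['b']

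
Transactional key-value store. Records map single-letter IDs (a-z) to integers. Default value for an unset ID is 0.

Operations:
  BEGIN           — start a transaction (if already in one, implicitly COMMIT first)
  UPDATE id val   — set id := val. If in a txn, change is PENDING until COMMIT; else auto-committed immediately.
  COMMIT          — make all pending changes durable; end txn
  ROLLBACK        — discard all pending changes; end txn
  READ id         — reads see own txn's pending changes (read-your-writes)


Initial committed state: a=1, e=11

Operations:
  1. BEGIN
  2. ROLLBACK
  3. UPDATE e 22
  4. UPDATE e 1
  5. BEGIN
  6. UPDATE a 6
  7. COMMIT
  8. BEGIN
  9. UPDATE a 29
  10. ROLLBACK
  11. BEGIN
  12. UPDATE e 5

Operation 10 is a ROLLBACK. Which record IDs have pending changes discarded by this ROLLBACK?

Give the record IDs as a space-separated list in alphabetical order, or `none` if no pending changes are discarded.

Initial committed: {a=1, e=11}
Op 1: BEGIN: in_txn=True, pending={}
Op 2: ROLLBACK: discarded pending []; in_txn=False
Op 3: UPDATE e=22 (auto-commit; committed e=22)
Op 4: UPDATE e=1 (auto-commit; committed e=1)
Op 5: BEGIN: in_txn=True, pending={}
Op 6: UPDATE a=6 (pending; pending now {a=6})
Op 7: COMMIT: merged ['a'] into committed; committed now {a=6, e=1}
Op 8: BEGIN: in_txn=True, pending={}
Op 9: UPDATE a=29 (pending; pending now {a=29})
Op 10: ROLLBACK: discarded pending ['a']; in_txn=False
Op 11: BEGIN: in_txn=True, pending={}
Op 12: UPDATE e=5 (pending; pending now {e=5})
ROLLBACK at op 10 discards: ['a']

Answer: a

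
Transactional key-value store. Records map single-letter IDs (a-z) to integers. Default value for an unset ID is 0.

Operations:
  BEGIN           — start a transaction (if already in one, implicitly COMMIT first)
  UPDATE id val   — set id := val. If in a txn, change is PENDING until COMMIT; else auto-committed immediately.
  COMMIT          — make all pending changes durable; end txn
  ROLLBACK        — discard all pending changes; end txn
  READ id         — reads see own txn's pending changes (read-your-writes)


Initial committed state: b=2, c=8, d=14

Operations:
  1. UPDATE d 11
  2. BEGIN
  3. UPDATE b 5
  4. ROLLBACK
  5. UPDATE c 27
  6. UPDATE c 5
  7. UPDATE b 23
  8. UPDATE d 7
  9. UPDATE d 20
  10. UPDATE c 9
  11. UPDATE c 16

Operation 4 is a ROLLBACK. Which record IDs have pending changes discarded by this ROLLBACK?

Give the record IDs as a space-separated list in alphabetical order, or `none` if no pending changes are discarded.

Initial committed: {b=2, c=8, d=14}
Op 1: UPDATE d=11 (auto-commit; committed d=11)
Op 2: BEGIN: in_txn=True, pending={}
Op 3: UPDATE b=5 (pending; pending now {b=5})
Op 4: ROLLBACK: discarded pending ['b']; in_txn=False
Op 5: UPDATE c=27 (auto-commit; committed c=27)
Op 6: UPDATE c=5 (auto-commit; committed c=5)
Op 7: UPDATE b=23 (auto-commit; committed b=23)
Op 8: UPDATE d=7 (auto-commit; committed d=7)
Op 9: UPDATE d=20 (auto-commit; committed d=20)
Op 10: UPDATE c=9 (auto-commit; committed c=9)
Op 11: UPDATE c=16 (auto-commit; committed c=16)
ROLLBACK at op 4 discards: ['b']

Answer: b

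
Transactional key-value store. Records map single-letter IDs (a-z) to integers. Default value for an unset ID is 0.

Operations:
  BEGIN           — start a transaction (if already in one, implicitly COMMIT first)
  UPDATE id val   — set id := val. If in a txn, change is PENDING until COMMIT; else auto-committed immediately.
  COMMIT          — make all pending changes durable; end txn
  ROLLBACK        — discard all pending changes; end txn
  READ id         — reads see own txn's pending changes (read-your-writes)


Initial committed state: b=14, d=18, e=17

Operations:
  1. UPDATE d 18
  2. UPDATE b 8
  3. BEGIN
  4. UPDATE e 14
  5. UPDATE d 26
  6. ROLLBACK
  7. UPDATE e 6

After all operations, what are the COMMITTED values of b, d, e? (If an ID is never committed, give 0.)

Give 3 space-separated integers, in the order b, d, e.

Initial committed: {b=14, d=18, e=17}
Op 1: UPDATE d=18 (auto-commit; committed d=18)
Op 2: UPDATE b=8 (auto-commit; committed b=8)
Op 3: BEGIN: in_txn=True, pending={}
Op 4: UPDATE e=14 (pending; pending now {e=14})
Op 5: UPDATE d=26 (pending; pending now {d=26, e=14})
Op 6: ROLLBACK: discarded pending ['d', 'e']; in_txn=False
Op 7: UPDATE e=6 (auto-commit; committed e=6)
Final committed: {b=8, d=18, e=6}

Answer: 8 18 6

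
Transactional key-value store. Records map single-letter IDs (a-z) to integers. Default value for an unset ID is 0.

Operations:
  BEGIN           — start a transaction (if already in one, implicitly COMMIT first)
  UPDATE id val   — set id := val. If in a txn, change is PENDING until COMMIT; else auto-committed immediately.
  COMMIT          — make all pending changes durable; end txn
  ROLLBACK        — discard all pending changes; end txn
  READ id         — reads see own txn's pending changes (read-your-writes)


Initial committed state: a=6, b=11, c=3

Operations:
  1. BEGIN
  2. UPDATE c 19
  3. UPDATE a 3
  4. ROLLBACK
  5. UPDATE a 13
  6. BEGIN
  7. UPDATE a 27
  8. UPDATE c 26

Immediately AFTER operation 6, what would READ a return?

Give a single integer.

Answer: 13

Derivation:
Initial committed: {a=6, b=11, c=3}
Op 1: BEGIN: in_txn=True, pending={}
Op 2: UPDATE c=19 (pending; pending now {c=19})
Op 3: UPDATE a=3 (pending; pending now {a=3, c=19})
Op 4: ROLLBACK: discarded pending ['a', 'c']; in_txn=False
Op 5: UPDATE a=13 (auto-commit; committed a=13)
Op 6: BEGIN: in_txn=True, pending={}
After op 6: visible(a) = 13 (pending={}, committed={a=13, b=11, c=3})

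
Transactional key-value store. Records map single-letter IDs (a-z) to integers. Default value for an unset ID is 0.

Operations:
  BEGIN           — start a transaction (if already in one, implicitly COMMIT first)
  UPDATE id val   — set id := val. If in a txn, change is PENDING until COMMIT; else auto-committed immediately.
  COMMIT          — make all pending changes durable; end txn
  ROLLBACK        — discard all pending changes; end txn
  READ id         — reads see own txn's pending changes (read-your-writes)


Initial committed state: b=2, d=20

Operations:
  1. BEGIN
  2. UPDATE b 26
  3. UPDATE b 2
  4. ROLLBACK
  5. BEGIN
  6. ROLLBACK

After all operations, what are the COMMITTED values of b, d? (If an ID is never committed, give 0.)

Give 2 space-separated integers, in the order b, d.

Answer: 2 20

Derivation:
Initial committed: {b=2, d=20}
Op 1: BEGIN: in_txn=True, pending={}
Op 2: UPDATE b=26 (pending; pending now {b=26})
Op 3: UPDATE b=2 (pending; pending now {b=2})
Op 4: ROLLBACK: discarded pending ['b']; in_txn=False
Op 5: BEGIN: in_txn=True, pending={}
Op 6: ROLLBACK: discarded pending []; in_txn=False
Final committed: {b=2, d=20}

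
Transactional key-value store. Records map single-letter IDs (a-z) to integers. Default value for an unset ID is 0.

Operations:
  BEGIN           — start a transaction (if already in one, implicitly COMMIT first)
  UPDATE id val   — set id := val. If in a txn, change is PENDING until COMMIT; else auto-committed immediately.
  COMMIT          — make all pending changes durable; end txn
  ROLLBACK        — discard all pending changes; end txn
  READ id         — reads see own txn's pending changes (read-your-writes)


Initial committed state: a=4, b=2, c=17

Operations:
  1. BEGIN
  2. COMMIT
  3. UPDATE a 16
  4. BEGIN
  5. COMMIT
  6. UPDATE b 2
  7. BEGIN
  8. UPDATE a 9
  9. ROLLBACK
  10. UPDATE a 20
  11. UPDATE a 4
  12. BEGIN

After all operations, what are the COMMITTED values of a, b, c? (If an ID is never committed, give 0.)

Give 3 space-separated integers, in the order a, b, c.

Initial committed: {a=4, b=2, c=17}
Op 1: BEGIN: in_txn=True, pending={}
Op 2: COMMIT: merged [] into committed; committed now {a=4, b=2, c=17}
Op 3: UPDATE a=16 (auto-commit; committed a=16)
Op 4: BEGIN: in_txn=True, pending={}
Op 5: COMMIT: merged [] into committed; committed now {a=16, b=2, c=17}
Op 6: UPDATE b=2 (auto-commit; committed b=2)
Op 7: BEGIN: in_txn=True, pending={}
Op 8: UPDATE a=9 (pending; pending now {a=9})
Op 9: ROLLBACK: discarded pending ['a']; in_txn=False
Op 10: UPDATE a=20 (auto-commit; committed a=20)
Op 11: UPDATE a=4 (auto-commit; committed a=4)
Op 12: BEGIN: in_txn=True, pending={}
Final committed: {a=4, b=2, c=17}

Answer: 4 2 17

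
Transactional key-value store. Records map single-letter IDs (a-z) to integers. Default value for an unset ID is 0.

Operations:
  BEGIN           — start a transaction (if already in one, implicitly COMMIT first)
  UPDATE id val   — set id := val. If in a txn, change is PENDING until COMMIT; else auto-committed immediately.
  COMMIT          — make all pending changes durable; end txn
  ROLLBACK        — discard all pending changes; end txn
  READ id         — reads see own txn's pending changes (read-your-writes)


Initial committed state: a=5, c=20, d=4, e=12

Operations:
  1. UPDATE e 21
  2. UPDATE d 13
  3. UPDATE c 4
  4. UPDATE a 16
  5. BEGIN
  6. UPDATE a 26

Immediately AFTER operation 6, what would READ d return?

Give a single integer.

Initial committed: {a=5, c=20, d=4, e=12}
Op 1: UPDATE e=21 (auto-commit; committed e=21)
Op 2: UPDATE d=13 (auto-commit; committed d=13)
Op 3: UPDATE c=4 (auto-commit; committed c=4)
Op 4: UPDATE a=16 (auto-commit; committed a=16)
Op 5: BEGIN: in_txn=True, pending={}
Op 6: UPDATE a=26 (pending; pending now {a=26})
After op 6: visible(d) = 13 (pending={a=26}, committed={a=16, c=4, d=13, e=21})

Answer: 13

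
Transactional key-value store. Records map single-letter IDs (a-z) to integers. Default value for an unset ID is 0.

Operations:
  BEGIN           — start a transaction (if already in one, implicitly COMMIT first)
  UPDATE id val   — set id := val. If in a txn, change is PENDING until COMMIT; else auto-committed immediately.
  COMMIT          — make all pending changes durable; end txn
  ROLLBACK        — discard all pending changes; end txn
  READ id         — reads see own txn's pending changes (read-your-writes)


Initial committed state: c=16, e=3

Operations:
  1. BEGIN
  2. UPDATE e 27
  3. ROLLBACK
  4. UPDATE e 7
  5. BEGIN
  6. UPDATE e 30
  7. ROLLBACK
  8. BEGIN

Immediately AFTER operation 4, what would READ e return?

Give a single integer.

Answer: 7

Derivation:
Initial committed: {c=16, e=3}
Op 1: BEGIN: in_txn=True, pending={}
Op 2: UPDATE e=27 (pending; pending now {e=27})
Op 3: ROLLBACK: discarded pending ['e']; in_txn=False
Op 4: UPDATE e=7 (auto-commit; committed e=7)
After op 4: visible(e) = 7 (pending={}, committed={c=16, e=7})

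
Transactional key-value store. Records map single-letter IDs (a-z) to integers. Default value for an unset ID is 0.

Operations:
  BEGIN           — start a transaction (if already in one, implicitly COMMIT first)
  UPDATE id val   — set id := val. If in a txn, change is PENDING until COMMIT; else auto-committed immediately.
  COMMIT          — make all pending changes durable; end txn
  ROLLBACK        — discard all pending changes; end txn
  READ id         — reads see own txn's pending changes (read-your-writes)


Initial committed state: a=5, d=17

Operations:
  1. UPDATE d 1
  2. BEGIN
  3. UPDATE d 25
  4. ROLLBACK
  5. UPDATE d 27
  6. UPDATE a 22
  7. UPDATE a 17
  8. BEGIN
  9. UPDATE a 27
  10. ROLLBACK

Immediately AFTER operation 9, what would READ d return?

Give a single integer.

Initial committed: {a=5, d=17}
Op 1: UPDATE d=1 (auto-commit; committed d=1)
Op 2: BEGIN: in_txn=True, pending={}
Op 3: UPDATE d=25 (pending; pending now {d=25})
Op 4: ROLLBACK: discarded pending ['d']; in_txn=False
Op 5: UPDATE d=27 (auto-commit; committed d=27)
Op 6: UPDATE a=22 (auto-commit; committed a=22)
Op 7: UPDATE a=17 (auto-commit; committed a=17)
Op 8: BEGIN: in_txn=True, pending={}
Op 9: UPDATE a=27 (pending; pending now {a=27})
After op 9: visible(d) = 27 (pending={a=27}, committed={a=17, d=27})

Answer: 27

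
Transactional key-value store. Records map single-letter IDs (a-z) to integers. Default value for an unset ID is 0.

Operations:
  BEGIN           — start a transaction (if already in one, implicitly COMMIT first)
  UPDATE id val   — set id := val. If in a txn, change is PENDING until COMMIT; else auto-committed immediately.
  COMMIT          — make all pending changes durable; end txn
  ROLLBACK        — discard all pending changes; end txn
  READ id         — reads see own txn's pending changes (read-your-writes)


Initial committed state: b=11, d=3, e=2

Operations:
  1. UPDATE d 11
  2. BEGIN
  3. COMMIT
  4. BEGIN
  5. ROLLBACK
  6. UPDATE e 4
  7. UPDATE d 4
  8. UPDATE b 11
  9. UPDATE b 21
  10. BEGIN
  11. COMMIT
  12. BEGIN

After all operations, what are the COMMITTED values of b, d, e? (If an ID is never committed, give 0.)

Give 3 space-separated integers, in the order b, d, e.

Answer: 21 4 4

Derivation:
Initial committed: {b=11, d=3, e=2}
Op 1: UPDATE d=11 (auto-commit; committed d=11)
Op 2: BEGIN: in_txn=True, pending={}
Op 3: COMMIT: merged [] into committed; committed now {b=11, d=11, e=2}
Op 4: BEGIN: in_txn=True, pending={}
Op 5: ROLLBACK: discarded pending []; in_txn=False
Op 6: UPDATE e=4 (auto-commit; committed e=4)
Op 7: UPDATE d=4 (auto-commit; committed d=4)
Op 8: UPDATE b=11 (auto-commit; committed b=11)
Op 9: UPDATE b=21 (auto-commit; committed b=21)
Op 10: BEGIN: in_txn=True, pending={}
Op 11: COMMIT: merged [] into committed; committed now {b=21, d=4, e=4}
Op 12: BEGIN: in_txn=True, pending={}
Final committed: {b=21, d=4, e=4}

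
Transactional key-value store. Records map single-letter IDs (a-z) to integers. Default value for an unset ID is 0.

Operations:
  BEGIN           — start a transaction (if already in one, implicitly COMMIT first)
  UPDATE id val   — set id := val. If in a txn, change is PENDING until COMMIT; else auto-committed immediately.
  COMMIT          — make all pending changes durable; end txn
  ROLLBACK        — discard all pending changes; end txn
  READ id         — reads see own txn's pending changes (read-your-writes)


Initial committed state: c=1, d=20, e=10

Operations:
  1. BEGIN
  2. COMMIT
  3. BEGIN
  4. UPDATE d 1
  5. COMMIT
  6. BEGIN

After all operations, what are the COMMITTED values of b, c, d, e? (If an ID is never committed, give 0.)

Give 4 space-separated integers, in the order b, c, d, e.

Initial committed: {c=1, d=20, e=10}
Op 1: BEGIN: in_txn=True, pending={}
Op 2: COMMIT: merged [] into committed; committed now {c=1, d=20, e=10}
Op 3: BEGIN: in_txn=True, pending={}
Op 4: UPDATE d=1 (pending; pending now {d=1})
Op 5: COMMIT: merged ['d'] into committed; committed now {c=1, d=1, e=10}
Op 6: BEGIN: in_txn=True, pending={}
Final committed: {c=1, d=1, e=10}

Answer: 0 1 1 10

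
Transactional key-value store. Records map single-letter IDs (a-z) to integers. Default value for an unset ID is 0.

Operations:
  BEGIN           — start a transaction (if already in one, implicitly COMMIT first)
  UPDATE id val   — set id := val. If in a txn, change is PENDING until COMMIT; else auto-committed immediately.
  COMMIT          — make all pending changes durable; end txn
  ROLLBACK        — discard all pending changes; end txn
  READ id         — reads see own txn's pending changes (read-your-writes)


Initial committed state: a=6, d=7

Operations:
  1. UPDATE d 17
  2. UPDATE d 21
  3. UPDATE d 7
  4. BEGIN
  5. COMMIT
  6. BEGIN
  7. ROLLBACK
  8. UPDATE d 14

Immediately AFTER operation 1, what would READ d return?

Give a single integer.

Initial committed: {a=6, d=7}
Op 1: UPDATE d=17 (auto-commit; committed d=17)
After op 1: visible(d) = 17 (pending={}, committed={a=6, d=17})

Answer: 17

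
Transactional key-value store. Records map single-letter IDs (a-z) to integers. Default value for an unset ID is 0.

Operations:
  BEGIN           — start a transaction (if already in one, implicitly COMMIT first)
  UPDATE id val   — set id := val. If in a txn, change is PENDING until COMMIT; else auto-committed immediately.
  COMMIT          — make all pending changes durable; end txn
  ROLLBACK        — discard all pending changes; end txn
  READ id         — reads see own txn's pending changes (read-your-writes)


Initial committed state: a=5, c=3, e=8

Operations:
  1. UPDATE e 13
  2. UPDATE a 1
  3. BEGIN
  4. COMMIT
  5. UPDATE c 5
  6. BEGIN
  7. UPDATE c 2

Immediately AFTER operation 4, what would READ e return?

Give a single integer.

Answer: 13

Derivation:
Initial committed: {a=5, c=3, e=8}
Op 1: UPDATE e=13 (auto-commit; committed e=13)
Op 2: UPDATE a=1 (auto-commit; committed a=1)
Op 3: BEGIN: in_txn=True, pending={}
Op 4: COMMIT: merged [] into committed; committed now {a=1, c=3, e=13}
After op 4: visible(e) = 13 (pending={}, committed={a=1, c=3, e=13})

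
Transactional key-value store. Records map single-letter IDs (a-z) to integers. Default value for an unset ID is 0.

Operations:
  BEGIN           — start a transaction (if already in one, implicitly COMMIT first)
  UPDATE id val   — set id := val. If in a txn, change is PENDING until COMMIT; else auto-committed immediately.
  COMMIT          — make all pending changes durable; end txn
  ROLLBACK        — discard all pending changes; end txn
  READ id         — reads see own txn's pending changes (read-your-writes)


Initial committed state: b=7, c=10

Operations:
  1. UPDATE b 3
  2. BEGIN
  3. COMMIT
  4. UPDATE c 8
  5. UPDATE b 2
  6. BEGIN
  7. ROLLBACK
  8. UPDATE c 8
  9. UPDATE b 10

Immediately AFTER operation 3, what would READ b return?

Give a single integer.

Answer: 3

Derivation:
Initial committed: {b=7, c=10}
Op 1: UPDATE b=3 (auto-commit; committed b=3)
Op 2: BEGIN: in_txn=True, pending={}
Op 3: COMMIT: merged [] into committed; committed now {b=3, c=10}
After op 3: visible(b) = 3 (pending={}, committed={b=3, c=10})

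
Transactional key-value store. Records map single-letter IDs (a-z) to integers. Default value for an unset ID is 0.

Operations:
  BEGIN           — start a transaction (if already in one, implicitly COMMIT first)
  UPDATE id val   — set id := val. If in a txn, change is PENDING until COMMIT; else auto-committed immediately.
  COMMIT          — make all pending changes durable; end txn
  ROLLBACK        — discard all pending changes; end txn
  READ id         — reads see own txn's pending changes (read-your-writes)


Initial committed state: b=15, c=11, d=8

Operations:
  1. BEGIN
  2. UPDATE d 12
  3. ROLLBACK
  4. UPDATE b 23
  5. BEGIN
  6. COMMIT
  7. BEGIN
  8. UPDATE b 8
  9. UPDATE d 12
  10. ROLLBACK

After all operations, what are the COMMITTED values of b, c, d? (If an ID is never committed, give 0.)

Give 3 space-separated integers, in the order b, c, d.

Initial committed: {b=15, c=11, d=8}
Op 1: BEGIN: in_txn=True, pending={}
Op 2: UPDATE d=12 (pending; pending now {d=12})
Op 3: ROLLBACK: discarded pending ['d']; in_txn=False
Op 4: UPDATE b=23 (auto-commit; committed b=23)
Op 5: BEGIN: in_txn=True, pending={}
Op 6: COMMIT: merged [] into committed; committed now {b=23, c=11, d=8}
Op 7: BEGIN: in_txn=True, pending={}
Op 8: UPDATE b=8 (pending; pending now {b=8})
Op 9: UPDATE d=12 (pending; pending now {b=8, d=12})
Op 10: ROLLBACK: discarded pending ['b', 'd']; in_txn=False
Final committed: {b=23, c=11, d=8}

Answer: 23 11 8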